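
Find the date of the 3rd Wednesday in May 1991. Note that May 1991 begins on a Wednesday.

15 May 1991

May 1991 begins on a Wednesday, so the first Wednesday is May 1.
The 3rd Wednesday is 2 weeks later: 1 + 14 = 15.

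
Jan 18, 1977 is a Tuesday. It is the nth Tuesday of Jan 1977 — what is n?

Day 18 falls in week ⌈18/7⌉ of the month.
Days 1–7 hold the 1st Tuesday, 8–14 the 2nd, 15–21 the 3rd, 22–28 the 4th, 29–31 the 5th.
18 is in the range for the 3rd.

3rd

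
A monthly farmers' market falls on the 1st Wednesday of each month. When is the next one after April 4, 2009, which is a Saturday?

April 2009 starts on a Wednesday, so its 1st Wednesday is April 1, 2009.
That is not after April 4, 2009, so look at May 2009.
May 2009 starts on a Friday, so its 1st Wednesday is May 6, 2009 (5 days in).

May 6, 2009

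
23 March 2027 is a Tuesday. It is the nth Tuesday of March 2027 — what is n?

Day 23 falls in week ⌈23/7⌉ of the month.
Days 1–7 hold the 1st Tuesday, 8–14 the 2nd, 15–21 the 3rd, 22–28 the 4th, 29–31 the 5th.
23 is in the range for the 4th.

4th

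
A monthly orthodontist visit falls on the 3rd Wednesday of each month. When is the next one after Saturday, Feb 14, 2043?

Feb 18, 2043

Feb 2043 starts on a Sunday; its first Wednesday is the 4th, so the 3rd Wednesday is the 18th — Feb 18, 2043.
Feb 18, 2043 is after Feb 14, 2043, so that is the next one.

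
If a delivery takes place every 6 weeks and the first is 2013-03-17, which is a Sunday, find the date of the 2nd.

The 2nd occurrence is 1 interval after the first: 1 × 42 = 42 days after 2013-03-17.
March has 31 days — 14 days to the end of March leaves 28.
28 days into April → 2013-04-28.

2013-04-28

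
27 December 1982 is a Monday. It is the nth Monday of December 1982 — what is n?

Day 27 falls in week ⌈27/7⌉ of the month.
Days 1–7 hold the 1st Monday, 8–14 the 2nd, 15–21 the 3rd, 22–28 the 4th, 29–31 the 5th.
27 is in the range for the 4th.

4th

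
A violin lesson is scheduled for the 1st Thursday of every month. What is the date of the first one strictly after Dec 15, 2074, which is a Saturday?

Dec 2074 starts on a Saturday, so its 1st Thursday is Dec 6, 2074 (5 days in).
That is not after Dec 15, 2074, so look at Jan 2075.
Jan 2075 starts on a Tuesday, so its 1st Thursday is Jan 3, 2075 (2 days in).

Jan 3, 2075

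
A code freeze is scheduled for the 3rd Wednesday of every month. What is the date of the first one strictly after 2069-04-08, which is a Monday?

2069-04-17

April 2069 starts on a Monday; its first Wednesday is the 3rd, so the 3rd Wednesday is the 17th — 2069-04-17.
2069-04-17 is after 2069-04-08, so that is the next one.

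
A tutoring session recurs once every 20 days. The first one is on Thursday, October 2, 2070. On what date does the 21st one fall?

November 6, 2071

The 21st occurrence is 20 intervals after the first: 20 × 20 = 400 days after October 2, 2070.
October has 31 days — 29 days to the end of October leaves 371.
November has 30 days (341 left).
December has 31 days (310 left).
January has 31 days (279 left).
February has 28 days (251 left).
March has 31 days (220 left).
April has 30 days (190 left).
May has 31 days (159 left).
June has 30 days (129 left).
July has 31 days (98 left).
August has 31 days (67 left).
September has 30 days (37 left).
October has 31 days (6 left).
6 days into November → November 6, 2071.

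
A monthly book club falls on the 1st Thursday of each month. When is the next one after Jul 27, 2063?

Aug 2, 2063

Jul 2063 starts on a Sunday, so its 1st Thursday is Jul 5, 2063 (4 days in).
That is not after Jul 27, 2063, so look at Aug 2063.
Aug 2063 starts on a Wednesday, so its 1st Thursday is Aug 2, 2063 (1 day in).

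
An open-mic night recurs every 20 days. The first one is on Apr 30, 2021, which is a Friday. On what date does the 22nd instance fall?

Jun 24, 2022

The 22nd occurrence is 21 intervals after the first: 21 × 20 = 420 days after Apr 30, 2021.
Apr has 30 days — 0 days to the end of Apr leaves 420.
From end of Apr to end of 2021 is 245 days (175 left).
Jan has 31 days (144 left).
Feb has 28 days (116 left).
Mar has 31 days (85 left).
Apr has 30 days (55 left).
May has 31 days (24 left).
24 days into Jun → Jun 24, 2022.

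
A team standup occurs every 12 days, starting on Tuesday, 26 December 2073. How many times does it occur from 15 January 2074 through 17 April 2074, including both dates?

8

Occurrences land 12·i days after 26 December 2073 for i = 0, 1, 2, …
15 January 2074 is 20 days after the start; 20 ÷ 12 = 1 remainder 8; since the remainder is 8, round up to i = 2. First occurrence in the window: #3 on 19 January 2074 (2×12 = 24 days in).
17 April 2074 is 112 days after the start; 112 ÷ 12 = 9 remainder 4. Last occurrence in the window: #10 on 13 April 2074.
Occurrences #3 through #10: 8 in total.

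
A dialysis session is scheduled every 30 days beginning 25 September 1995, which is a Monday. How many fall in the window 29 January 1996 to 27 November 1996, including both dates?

10

Occurrences land 30·i days after 25 September 1995 for i = 0, 1, 2, …
29 January 1996 is 126 days after the start; 126 ÷ 30 = 4 remainder 6; since the remainder is 6, round up to i = 5. First occurrence in the window: #6 on 22 February 1996 (5×30 = 150 days in).
27 November 1996 is 429 days after the start; 429 ÷ 30 = 14 remainder 9. Last occurrence in the window: #15 on 18 November 1996.
Occurrences #6 through #15: 10 in total.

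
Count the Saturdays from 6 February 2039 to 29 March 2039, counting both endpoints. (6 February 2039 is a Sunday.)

7

6 February 2039 is a Sunday; the first Saturday on or after it is 12 February 2039 (6 days later).
From 12 February 2039 to 29 March 2039: 16 + 29 = 45 days (rest of February, March).
45 ÷ 7 = 6 full weeks with remainder 3, so 6 more Saturdays after the first → 7.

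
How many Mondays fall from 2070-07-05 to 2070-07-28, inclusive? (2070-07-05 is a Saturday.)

4

2070-07-05 is a Saturday; the first Monday on or after it is 2070-07-07 (2 days later).
From 2070-07-07 to 2070-07-28 is 28 − 7 = 21 days.
21 ÷ 7 = 3 full weeks with remainder 0, so 3 more Mondays after the first → 4.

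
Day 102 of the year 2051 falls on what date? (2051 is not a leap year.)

January has 31 days (102 − 31 = 71 remain).
February has 28 days (71 − 28 = 43 remain).
March has 31 days (43 − 31 = 12 remain).
12 into April → April 12.

12 April 2051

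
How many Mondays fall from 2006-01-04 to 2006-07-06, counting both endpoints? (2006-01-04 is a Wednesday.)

2006-01-04 is a Wednesday; the first Monday on or after it is 2006-01-09 (5 days later).
From 2006-01-09 to 2006-07-06: 22 + 28 + 31 + 30 + 31 + 30 + 6 = 178 days (rest of January, February, March, April, May, June, July).
178 ÷ 7 = 25 full weeks with remainder 3, so 25 more Mondays after the first → 26.

26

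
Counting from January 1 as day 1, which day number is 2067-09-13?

256

Days in months before September: 31 + 28 + 31 + 30 + 31 + 30 + 31 + 31 = 243.
Plus 13 days into September → day 256.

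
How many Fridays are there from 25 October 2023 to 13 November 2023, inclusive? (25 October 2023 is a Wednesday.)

3

25 October 2023 is a Wednesday; the first Friday on or after it is 27 October 2023 (2 days later).
From 27 October 2023 to 13 November 2023: 4 + 13 = 17 days (rest of October, November).
17 ÷ 7 = 2 full weeks with remainder 3, so 2 more Fridays after the first → 3.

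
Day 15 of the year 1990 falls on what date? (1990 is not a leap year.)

Jan 15, 1990

15 into Jan → Jan 15.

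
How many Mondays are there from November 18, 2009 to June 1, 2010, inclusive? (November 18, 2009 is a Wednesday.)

28

November 18, 2009 is a Wednesday; the first Monday on or after it is November 23, 2009 (5 days later).
From November 23, 2009 to June 1, 2010: 7 + 31 + 31 + 28 + 31 + 30 + 31 + 1 = 190 days (rest of November, December, January, February, March, April, May, June).
190 ÷ 7 = 27 full weeks with remainder 1, so 27 more Mondays after the first → 28.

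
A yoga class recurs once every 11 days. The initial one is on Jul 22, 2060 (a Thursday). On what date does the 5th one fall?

Sep 4, 2060

The 5th occurrence is 4 intervals after the first: 4 × 11 = 44 days after Jul 22, 2060.
Jul has 31 days — 9 days to the end of Jul leaves 35.
Aug has 31 days (4 left).
4 days into Sep → Sep 4, 2060.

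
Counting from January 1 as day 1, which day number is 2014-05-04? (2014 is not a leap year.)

Days in months before May: 31 + 28 + 31 + 30 = 120.
Plus 4 days into May → day 124.

124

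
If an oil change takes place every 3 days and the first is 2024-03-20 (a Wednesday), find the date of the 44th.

The 44th occurrence is 43 intervals after the first: 43 × 3 = 129 days after 2024-03-20.
March has 31 days — 11 days to the end of March leaves 118.
April has 30 days (88 left).
May has 31 days (57 left).
June has 30 days (27 left).
27 days into July → 2024-07-27.

2024-07-27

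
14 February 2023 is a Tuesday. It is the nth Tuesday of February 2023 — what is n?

2nd

Day 14 falls in week ⌈14/7⌉ of the month.
Days 1–7 hold the 1st Tuesday, 8–14 the 2nd, 15–21 the 3rd, 22–28 the 4th, 29–31 the 5th.
14 is in the range for the 2nd.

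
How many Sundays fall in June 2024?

June 1, 2024 is a Saturday; the first Sunday on or after it is June 2, 2024 (1 day later).
From June 2, 2024 to June 30, 2024 is 30 − 2 = 28 days.
28 ÷ 7 = 4 full weeks with remainder 0, so 4 more Sundays after the first → 5.

5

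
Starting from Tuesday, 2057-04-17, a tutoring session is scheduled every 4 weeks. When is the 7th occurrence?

2057-10-02

The 7th occurrence is 6 intervals after the first: 6 × 28 = 168 days after 2057-04-17.
April has 30 days — 13 days to the end of April leaves 155.
May has 31 days (124 left).
June has 30 days (94 left).
July has 31 days (63 left).
August has 31 days (32 left).
September has 30 days (2 left).
2 days into October → 2057-10-02.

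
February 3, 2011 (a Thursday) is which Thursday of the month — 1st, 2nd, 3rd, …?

Day 3 falls in week ⌈3/7⌉ of the month.
Days 1–7 hold the 1st Thursday, 8–14 the 2nd, 15–21 the 3rd, 22–28 the 4th, 29–31 the 5th.
3 is in the range for the 1st.

1st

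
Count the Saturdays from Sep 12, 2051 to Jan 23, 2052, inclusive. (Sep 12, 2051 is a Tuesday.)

19

Sep 12, 2051 is a Tuesday; the first Saturday on or after it is Sep 16, 2051 (4 days later).
From Sep 16, 2051 to Jan 23, 2052: 14 + 31 + 30 + 31 + 23 = 129 days (rest of Sep, Oct, Nov, Dec, Jan).
129 ÷ 7 = 18 full weeks with remainder 3, so 18 more Saturdays after the first → 19.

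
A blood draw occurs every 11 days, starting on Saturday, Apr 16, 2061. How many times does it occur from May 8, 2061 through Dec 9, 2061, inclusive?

20

Occurrences land 11·i days after Apr 16, 2061 for i = 0, 1, 2, …
May 8, 2061 is 22 days after the start; 22 ÷ 11 = 2 remainder 0. First occurrence in the window: #3 on May 8, 2061 (2×11 = 22 days in).
Dec 9, 2061 is 237 days after the start; 237 ÷ 11 = 21 remainder 6. Last occurrence in the window: #22 on Dec 3, 2061.
Occurrences #3 through #22: 20 in total.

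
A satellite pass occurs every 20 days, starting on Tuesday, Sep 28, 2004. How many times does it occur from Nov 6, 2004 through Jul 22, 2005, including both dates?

13

Occurrences land 20·i days after Sep 28, 2004 for i = 0, 1, 2, …
Nov 6, 2004 is 39 days after the start; 39 ÷ 20 = 1 remainder 19; since the remainder is 19, round up to i = 2. First occurrence in the window: #3 on Nov 7, 2004 (2×20 = 40 days in).
Jul 22, 2005 is 297 days after the start; 297 ÷ 20 = 14 remainder 17. Last occurrence in the window: #15 on Jul 5, 2005.
Occurrences #3 through #15: 13 in total.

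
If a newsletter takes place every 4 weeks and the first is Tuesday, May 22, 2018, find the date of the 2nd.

Jun 19, 2018

The 2nd occurrence is 1 interval after the first: 1 × 28 = 28 days after May 22, 2018.
May has 31 days — 9 days to the end of May leaves 19.
19 days into Jun → Jun 19, 2018.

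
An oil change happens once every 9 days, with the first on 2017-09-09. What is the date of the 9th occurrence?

The 9th occurrence is 8 intervals after the first: 8 × 9 = 72 days after 2017-09-09.
September has 30 days — 21 days to the end of September leaves 51.
October has 31 days (20 left).
20 days into November → 2017-11-20.

2017-11-20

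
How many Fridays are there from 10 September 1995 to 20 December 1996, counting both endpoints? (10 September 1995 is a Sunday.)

10 September 1995 is a Sunday; the first Friday on or after it is 15 September 1995 (5 days later).
From 15 September 1995 to 20 December 1996: 107 + 355 = 462 days (rest of 1995, to 20 December 1996 in 1996).
462 ÷ 7 = 66 full weeks with remainder 0, so 66 more Fridays after the first → 67.

67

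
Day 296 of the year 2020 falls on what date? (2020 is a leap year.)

2020-10-22

January has 31 days (296 − 31 = 265 remain).
February has 29 days (265 − 29 = 236 remain).
March has 31 days (236 − 31 = 205 remain).
April has 30 days (205 − 30 = 175 remain).
May has 31 days (175 − 31 = 144 remain).
June has 30 days (144 − 30 = 114 remain).
July has 31 days (114 − 31 = 83 remain).
August has 31 days (83 − 31 = 52 remain).
September has 30 days (52 − 30 = 22 remain).
22 into October → October 22.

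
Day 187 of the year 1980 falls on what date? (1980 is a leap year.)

1980-07-05

January has 31 days (187 − 31 = 156 remain).
February has 29 days (156 − 29 = 127 remain).
March has 31 days (127 − 31 = 96 remain).
April has 30 days (96 − 30 = 66 remain).
May has 31 days (66 − 31 = 35 remain).
June has 30 days (35 − 30 = 5 remain).
5 into July → July 5.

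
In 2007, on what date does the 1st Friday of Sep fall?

Sep 7, 2007

The first Friday of Sep 2007 is Sep 7.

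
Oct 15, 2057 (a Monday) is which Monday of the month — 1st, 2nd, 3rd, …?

Day 15 falls in week ⌈15/7⌉ of the month.
Days 1–7 hold the 1st Monday, 8–14 the 2nd, 15–21 the 3rd, 22–28 the 4th, 29–31 the 5th.
15 is in the range for the 3rd.

3rd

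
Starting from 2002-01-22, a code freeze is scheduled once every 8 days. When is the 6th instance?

The 6th occurrence is 5 intervals after the first: 5 × 8 = 40 days after 2002-01-22.
January has 31 days — 9 days to the end of January leaves 31.
February has 28 days (3 left).
3 days into March → 2002-03-03.

2002-03-03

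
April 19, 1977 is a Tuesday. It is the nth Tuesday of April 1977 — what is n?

3rd

Day 19 falls in week ⌈19/7⌉ of the month.
Days 1–7 hold the 1st Tuesday, 8–14 the 2nd, 15–21 the 3rd, 22–28 the 4th, 29–31 the 5th.
19 is in the range for the 3rd.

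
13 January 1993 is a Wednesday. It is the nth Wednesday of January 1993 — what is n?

2nd

Day 13 falls in week ⌈13/7⌉ of the month.
Days 1–7 hold the 1st Wednesday, 8–14 the 2nd, 15–21 the 3rd, 22–28 the 4th, 29–31 the 5th.
13 is in the range for the 2nd.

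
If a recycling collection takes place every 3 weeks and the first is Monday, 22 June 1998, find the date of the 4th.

24 August 1998

The 4th occurrence is 3 intervals after the first: 3 × 21 = 63 days after 22 June 1998.
June has 30 days — 8 days to the end of June leaves 55.
July has 31 days (24 left).
24 days into August → 24 August 1998.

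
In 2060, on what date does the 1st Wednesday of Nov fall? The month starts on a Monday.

Nov 3, 2060

Nov 2060 begins on a Monday, so the first Wednesday is Nov 3 (2 days later).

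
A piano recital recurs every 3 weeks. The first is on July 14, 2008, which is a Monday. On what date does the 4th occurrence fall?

The 4th occurrence is 3 intervals after the first: 3 × 21 = 63 days after July 14, 2008.
July has 31 days — 17 days to the end of July leaves 46.
August has 31 days (15 left).
15 days into September → September 15, 2008.

September 15, 2008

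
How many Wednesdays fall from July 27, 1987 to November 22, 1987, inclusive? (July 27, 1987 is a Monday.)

17

July 27, 1987 is a Monday; the first Wednesday on or after it is July 29, 1987 (2 days later).
From July 29, 1987 to November 22, 1987: 2 + 31 + 30 + 31 + 22 = 116 days (rest of July, August, September, October, November).
116 ÷ 7 = 16 full weeks with remainder 4, so 16 more Wednesdays after the first → 17.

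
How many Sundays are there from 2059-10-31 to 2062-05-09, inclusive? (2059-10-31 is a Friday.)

132

2059-10-31 is a Friday; the first Sunday on or after it is 2059-11-02 (2 days later).
From 2059-11-02 to 2062-05-09: 59 + 366 + 365 + 129 = 919 days (rest of 2059, 2060, 2061, to 2062-05-09 in 2062).
919 ÷ 7 = 131 full weeks with remainder 2, so 131 more Sundays after the first → 132.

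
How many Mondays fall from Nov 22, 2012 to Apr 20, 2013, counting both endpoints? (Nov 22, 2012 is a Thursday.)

Nov 22, 2012 is a Thursday; the first Monday on or after it is Nov 26, 2012 (4 days later).
From Nov 26, 2012 to Apr 20, 2013: 4 + 31 + 31 + 28 + 31 + 20 = 145 days (rest of Nov, Dec, Jan, Feb, Mar, Apr).
145 ÷ 7 = 20 full weeks with remainder 5, so 20 more Mondays after the first → 21.

21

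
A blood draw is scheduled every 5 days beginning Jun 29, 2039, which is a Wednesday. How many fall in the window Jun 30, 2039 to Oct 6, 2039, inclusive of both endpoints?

Occurrences land 5·i days after Jun 29, 2039 for i = 0, 1, 2, …
Jun 30, 2039 is 1 day after the start; 1 ÷ 5 = 0 remainder 1; since the remainder is 1, round up to i = 1. First occurrence in the window: #2 on Jul 4, 2039 (1×5 = 5 days in).
Oct 6, 2039 is 99 days after the start; 99 ÷ 5 = 19 remainder 4. Last occurrence in the window: #20 on Oct 2, 2039.
Occurrences #2 through #20: 19 in total.

19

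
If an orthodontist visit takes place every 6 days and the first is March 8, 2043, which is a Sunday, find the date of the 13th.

The 13th occurrence is 12 intervals after the first: 12 × 6 = 72 days after March 8, 2043.
March has 31 days — 23 days to the end of March leaves 49.
April has 30 days (19 left).
19 days into May → May 19, 2043.

May 19, 2043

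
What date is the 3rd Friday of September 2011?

The first Friday of September 2011 is September 2.
The 3rd Friday is 2 weeks later: 2 + 14 = 16.

2011-09-16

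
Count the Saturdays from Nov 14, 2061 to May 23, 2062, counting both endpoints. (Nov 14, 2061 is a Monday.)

Nov 14, 2061 is a Monday; the first Saturday on or after it is Nov 19, 2061 (5 days later).
From Nov 19, 2061 to May 23, 2062: 11 + 31 + 31 + 28 + 31 + 30 + 23 = 185 days (rest of Nov, Dec, Jan, Feb, Mar, Apr, May).
185 ÷ 7 = 26 full weeks with remainder 3, so 26 more Saturdays after the first → 27.

27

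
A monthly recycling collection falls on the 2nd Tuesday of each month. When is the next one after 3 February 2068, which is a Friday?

February 2068 starts on a Wednesday; its first Tuesday is the 7th, so the 2nd Tuesday is the 14th — 14 February 2068.
14 February 2068 is after 3 February 2068, so that is the next one.

14 February 2068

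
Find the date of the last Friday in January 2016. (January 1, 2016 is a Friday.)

2016-01-29

January 2016 begins on a Friday, so the first Friday is January 1.
January 2016 has 31 days. Adding weeks: 1, 8, 15, 22, 29 — the last one ≤ 31 is the 29th.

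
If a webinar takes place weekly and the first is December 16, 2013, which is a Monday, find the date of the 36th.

August 18, 2014

The 36th occurrence is 35 intervals after the first: 35 × 7 = 245 days after December 16, 2013.
December has 31 days — 15 days to the end of December leaves 230.
January has 31 days (199 left).
February has 28 days (171 left).
March has 31 days (140 left).
April has 30 days (110 left).
May has 31 days (79 left).
June has 30 days (49 left).
July has 31 days (18 left).
18 days into August → August 18, 2014.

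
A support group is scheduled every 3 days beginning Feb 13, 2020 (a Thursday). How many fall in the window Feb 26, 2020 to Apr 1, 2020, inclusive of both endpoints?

12

Occurrences land 3·i days after Feb 13, 2020 for i = 0, 1, 2, …
Feb 26, 2020 is 13 days after the start; 13 ÷ 3 = 4 remainder 1; since the remainder is 1, round up to i = 5. First occurrence in the window: #6 on Feb 28, 2020 (5×3 = 15 days in).
Apr 1, 2020 is 48 days after the start; 48 ÷ 3 = 16 remainder 0. Last occurrence in the window: #17 on Apr 1, 2020.
Occurrences #6 through #17: 12 in total.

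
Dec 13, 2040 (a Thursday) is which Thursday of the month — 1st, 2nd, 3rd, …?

2nd

Day 13 falls in week ⌈13/7⌉ of the month.
Days 1–7 hold the 1st Thursday, 8–14 the 2nd, 15–21 the 3rd, 22–28 the 4th, 29–31 the 5th.
13 is in the range for the 2nd.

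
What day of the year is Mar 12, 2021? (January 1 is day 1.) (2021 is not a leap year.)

Days in months before Mar: 31 + 28 = 59.
Plus 12 days into Mar → day 71.

71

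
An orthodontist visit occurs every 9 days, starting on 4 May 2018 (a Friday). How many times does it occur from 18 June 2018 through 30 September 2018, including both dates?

Occurrences land 9·i days after 4 May 2018 for i = 0, 1, 2, …
18 June 2018 is 45 days after the start; 45 ÷ 9 = 5 remainder 0. First occurrence in the window: #6 on 18 June 2018 (5×9 = 45 days in).
30 September 2018 is 149 days after the start; 149 ÷ 9 = 16 remainder 5. Last occurrence in the window: #17 on 25 September 2018.
Occurrences #6 through #17: 12 in total.

12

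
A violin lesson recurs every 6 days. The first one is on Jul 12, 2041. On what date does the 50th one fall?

The 50th occurrence is 49 intervals after the first: 49 × 6 = 294 days after Jul 12, 2041.
Jul has 31 days — 19 days to the end of Jul leaves 275.
Aug has 31 days (244 left).
Sep has 30 days (214 left).
Oct has 31 days (183 left).
Nov has 30 days (153 left).
Dec has 31 days (122 left).
Jan has 31 days (91 left).
Feb has 28 days (63 left).
Mar has 31 days (32 left).
Apr has 30 days (2 left).
2 days into May → May 2, 2042.

May 2, 2042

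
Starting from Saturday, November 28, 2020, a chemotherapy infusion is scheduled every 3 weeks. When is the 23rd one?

The 23rd occurrence is 22 intervals after the first: 22 × 21 = 462 days after November 28, 2020.
November has 30 days — 2 days to the end of November leaves 460.
From end of November to end of 2020 is 31 days (429 left).
2021 has 365 days (64 left).
January has 31 days (33 left).
February has 28 days (5 left).
5 days into March → March 5, 2022.

March 5, 2022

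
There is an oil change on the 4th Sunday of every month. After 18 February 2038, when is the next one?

28 February 2038

February 2038 starts on a Monday; its first Sunday is the 7th, so the 4th Sunday is the 28th — 28 February 2038.
28 February 2038 is after 18 February 2038, so that is the next one.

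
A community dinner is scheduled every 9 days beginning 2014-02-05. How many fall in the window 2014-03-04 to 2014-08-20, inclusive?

19

Occurrences land 9·i days after 2014-02-05 for i = 0, 1, 2, …
2014-03-04 is 27 days after the start; 27 ÷ 9 = 3 remainder 0. First occurrence in the window: #4 on 2014-03-04 (3×9 = 27 days in).
2014-08-20 is 196 days after the start; 196 ÷ 9 = 21 remainder 7. Last occurrence in the window: #22 on 2014-08-13.
Occurrences #4 through #22: 19 in total.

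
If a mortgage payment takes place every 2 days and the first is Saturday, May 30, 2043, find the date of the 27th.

Jul 21, 2043

The 27th occurrence is 26 intervals after the first: 26 × 2 = 52 days after May 30, 2043.
May has 31 days — 1 day to the end of May leaves 51.
Jun has 30 days (21 left).
21 days into Jul → Jul 21, 2043.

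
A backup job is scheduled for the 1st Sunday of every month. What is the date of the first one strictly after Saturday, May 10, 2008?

May 2008 starts on a Thursday, so its 1st Sunday is May 4, 2008 (3 days in).
That is not after May 10, 2008, so look at June 2008.
June 2008 starts on a Sunday, so its 1st Sunday is June 1, 2008.

June 1, 2008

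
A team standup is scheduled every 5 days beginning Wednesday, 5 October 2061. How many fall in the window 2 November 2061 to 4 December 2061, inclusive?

Occurrences land 5·i days after 5 October 2061 for i = 0, 1, 2, …
2 November 2061 is 28 days after the start; 28 ÷ 5 = 5 remainder 3; since the remainder is 3, round up to i = 6. First occurrence in the window: #7 on 4 November 2061 (6×5 = 30 days in).
4 December 2061 is 60 days after the start; 60 ÷ 5 = 12 remainder 0. Last occurrence in the window: #13 on 4 December 2061.
Occurrences #7 through #13: 7 in total.

7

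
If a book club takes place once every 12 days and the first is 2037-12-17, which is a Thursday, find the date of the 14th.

2038-05-22

The 14th occurrence is 13 intervals after the first: 13 × 12 = 156 days after 2037-12-17.
December has 31 days — 14 days to the end of December leaves 142.
January has 31 days (111 left).
February has 28 days (83 left).
March has 31 days (52 left).
April has 30 days (22 left).
22 days into May → 2038-05-22.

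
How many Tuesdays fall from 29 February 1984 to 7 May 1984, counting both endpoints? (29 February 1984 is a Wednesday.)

9

29 February 1984 is a Wednesday; the first Tuesday on or after it is 6 March 1984 (6 days later).
From 6 March 1984 to 7 May 1984: 25 + 30 + 7 = 62 days (rest of March, April, May).
62 ÷ 7 = 8 full weeks with remainder 6, so 8 more Tuesdays after the first → 9.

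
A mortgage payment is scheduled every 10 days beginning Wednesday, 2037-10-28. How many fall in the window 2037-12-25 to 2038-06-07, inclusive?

Occurrences land 10·i days after 2037-10-28 for i = 0, 1, 2, …
2037-12-25 is 58 days after the start; 58 ÷ 10 = 5 remainder 8; since the remainder is 8, round up to i = 6. First occurrence in the window: #7 on 2037-12-27 (6×10 = 60 days in).
2038-06-07 is 222 days after the start; 222 ÷ 10 = 22 remainder 2. Last occurrence in the window: #23 on 2038-06-05.
Occurrences #7 through #23: 17 in total.

17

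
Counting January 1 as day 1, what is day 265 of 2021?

September 22, 2021

January has 31 days (265 − 31 = 234 remain).
February has 28 days (234 − 28 = 206 remain).
March has 31 days (206 − 31 = 175 remain).
April has 30 days (175 − 30 = 145 remain).
May has 31 days (145 − 31 = 114 remain).
June has 30 days (114 − 30 = 84 remain).
July has 31 days (84 − 31 = 53 remain).
August has 31 days (53 − 31 = 22 remain).
22 into September → September 22.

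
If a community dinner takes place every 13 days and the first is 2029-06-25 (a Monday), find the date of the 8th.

2029-09-24

The 8th occurrence is 7 intervals after the first: 7 × 13 = 91 days after 2029-06-25.
June has 30 days — 5 days to the end of June leaves 86.
July has 31 days (55 left).
August has 31 days (24 left).
24 days into September → 2029-09-24.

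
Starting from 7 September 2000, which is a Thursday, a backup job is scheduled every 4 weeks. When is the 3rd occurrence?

The 3rd occurrence is 2 intervals after the first: 2 × 28 = 56 days after 7 September 2000.
September has 30 days — 23 days to the end of September leaves 33.
October has 31 days (2 left).
2 days into November → 2 November 2000.

2 November 2000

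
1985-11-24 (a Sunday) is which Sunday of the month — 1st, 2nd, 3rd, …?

4th

Day 24 falls in week ⌈24/7⌉ of the month.
Days 1–7 hold the 1st Sunday, 8–14 the 2nd, 15–21 the 3rd, 22–28 the 4th, 29–31 the 5th.
24 is in the range for the 4th.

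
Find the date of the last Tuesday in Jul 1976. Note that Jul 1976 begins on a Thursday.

Jul 1976 begins on a Thursday, so the first Tuesday is Jul 6 (5 days later).
Jul 1976 has 31 days. Adding weeks: 6, 13, 20, 27 — the last one ≤ 31 is the 27th.

Jul 27, 1976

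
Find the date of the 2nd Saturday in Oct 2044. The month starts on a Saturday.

Oct 8, 2044

Oct 2044 begins on a Saturday, so the first Saturday is Oct 1.
The 2nd Saturday is 1 weeks later: 1 + 7 = 8.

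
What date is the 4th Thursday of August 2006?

August 2006 begins on a Tuesday, so the first Thursday is August 3 (2 days later).
The 4th Thursday is 3 weeks later: 3 + 21 = 24.

24 August 2006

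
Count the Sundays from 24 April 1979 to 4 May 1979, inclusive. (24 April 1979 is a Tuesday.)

1

24 April 1979 is a Tuesday; the first Sunday on or after it is 29 April 1979 (5 days later).
From 29 April 1979 to 4 May 1979: 1 + 4 = 5 days (rest of April, May).
5 ÷ 7 = 0 full weeks with remainder 5, so 0 more Sundays after the first → 1.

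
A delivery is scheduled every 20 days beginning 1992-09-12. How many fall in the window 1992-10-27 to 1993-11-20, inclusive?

Occurrences land 20·i days after 1992-09-12 for i = 0, 1, 2, …
1992-10-27 is 45 days after the start; 45 ÷ 20 = 2 remainder 5; since the remainder is 5, round up to i = 3. First occurrence in the window: #4 on 1992-11-11 (3×20 = 60 days in).
1993-11-20 is 434 days after the start; 434 ÷ 20 = 21 remainder 14. Last occurrence in the window: #22 on 1993-11-06.
Occurrences #4 through #22: 19 in total.

19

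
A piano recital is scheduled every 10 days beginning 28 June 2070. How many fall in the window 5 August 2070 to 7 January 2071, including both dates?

16

Occurrences land 10·i days after 28 June 2070 for i = 0, 1, 2, …
5 August 2070 is 38 days after the start; 38 ÷ 10 = 3 remainder 8; since the remainder is 8, round up to i = 4. First occurrence in the window: #5 on 7 August 2070 (4×10 = 40 days in).
7 January 2071 is 193 days after the start; 193 ÷ 10 = 19 remainder 3. Last occurrence in the window: #20 on 4 January 2071.
Occurrences #5 through #20: 16 in total.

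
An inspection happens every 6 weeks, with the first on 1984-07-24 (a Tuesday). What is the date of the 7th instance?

The 7th occurrence is 6 intervals after the first: 6 × 42 = 252 days after 1984-07-24.
July has 31 days — 7 days to the end of July leaves 245.
August has 31 days (214 left).
September has 30 days (184 left).
October has 31 days (153 left).
November has 30 days (123 left).
December has 31 days (92 left).
January has 31 days (61 left).
February has 28 days (33 left).
March has 31 days (2 left).
2 days into April → 1985-04-02.

1985-04-02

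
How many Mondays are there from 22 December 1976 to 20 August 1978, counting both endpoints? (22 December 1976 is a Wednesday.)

86

22 December 1976 is a Wednesday; the first Monday on or after it is 27 December 1976 (5 days later).
From 27 December 1976 to 20 August 1978: 4 + 365 + 232 = 601 days (rest of 1976, 1977, to 20 August 1978 in 1978).
601 ÷ 7 = 85 full weeks with remainder 6, so 85 more Mondays after the first → 86.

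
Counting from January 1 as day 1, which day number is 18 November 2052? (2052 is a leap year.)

Days in months before November: 31 + 29 + 31 + 30 + 31 + 30 + 31 + 31 + 30 + 31 = 305.
Plus 18 days into November → day 323.

323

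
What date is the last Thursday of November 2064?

27 November 2064

November 2064 begins on a Saturday, so the first Thursday is November 6 (5 days later).
November 2064 has 30 days. Adding weeks: 6, 13, 20, 27 — the last one ≤ 30 is the 27th.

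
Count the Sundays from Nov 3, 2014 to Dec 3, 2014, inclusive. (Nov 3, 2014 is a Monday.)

4

Nov 3, 2014 is a Monday; the first Sunday on or after it is Nov 9, 2014 (6 days later).
From Nov 9, 2014 to Dec 3, 2014: 21 + 3 = 24 days (rest of Nov, Dec).
24 ÷ 7 = 3 full weeks with remainder 3, so 3 more Sundays after the first → 4.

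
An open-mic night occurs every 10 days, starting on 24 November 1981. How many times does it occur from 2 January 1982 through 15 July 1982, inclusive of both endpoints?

Occurrences land 10·i days after 24 November 1981 for i = 0, 1, 2, …
2 January 1982 is 39 days after the start; 39 ÷ 10 = 3 remainder 9; since the remainder is 9, round up to i = 4. First occurrence in the window: #5 on 3 January 1982 (4×10 = 40 days in).
15 July 1982 is 233 days after the start; 233 ÷ 10 = 23 remainder 3. Last occurrence in the window: #24 on 12 July 1982.
Occurrences #5 through #24: 20 in total.

20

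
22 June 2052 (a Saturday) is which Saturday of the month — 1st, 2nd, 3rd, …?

4th

Day 22 falls in week ⌈22/7⌉ of the month.
Days 1–7 hold the 1st Saturday, 8–14 the 2nd, 15–21 the 3rd, 22–28 the 4th, 29–31 the 5th.
22 is in the range for the 4th.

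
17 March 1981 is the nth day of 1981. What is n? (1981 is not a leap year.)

Days in months before March: 31 + 28 = 59.
Plus 17 days into March → day 76.

76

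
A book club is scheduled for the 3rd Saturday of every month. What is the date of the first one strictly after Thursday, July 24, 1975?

August 16, 1975

July 1975 starts on a Tuesday; its first Saturday is the 5th, so the 3rd Saturday is the 19th — July 19, 1975.
That is not after July 24, 1975, so look at August 1975.
August 1975 starts on a Friday; its first Saturday is the 2nd, so the 3rd Saturday is the 16th — August 16, 1975.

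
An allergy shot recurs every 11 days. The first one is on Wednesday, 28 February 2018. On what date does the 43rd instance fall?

The 43rd occurrence is 42 intervals after the first: 42 × 11 = 462 days after 28 February 2018.
February has 28 days — 0 days to the end of February leaves 462.
From end of February to end of 2018 is 306 days (156 left).
January has 31 days (125 left).
February has 28 days (97 left).
March has 31 days (66 left).
April has 30 days (36 left).
May has 31 days (5 left).
5 days into June → 5 June 2019.

5 June 2019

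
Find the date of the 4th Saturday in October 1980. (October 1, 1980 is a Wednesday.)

1980-10-25

October 1980 begins on a Wednesday, so the first Saturday is October 4 (3 days later).
The 4th Saturday is 3 weeks later: 4 + 21 = 25.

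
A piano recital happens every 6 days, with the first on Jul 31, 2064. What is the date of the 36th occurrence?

Feb 26, 2065

The 36th occurrence is 35 intervals after the first: 35 × 6 = 210 days after Jul 31, 2064.
Jul has 31 days — 0 days to the end of Jul leaves 210.
Aug has 31 days (179 left).
Sep has 30 days (149 left).
Oct has 31 days (118 left).
Nov has 30 days (88 left).
Dec has 31 days (57 left).
Jan has 31 days (26 left).
26 days into Feb → Feb 26, 2065.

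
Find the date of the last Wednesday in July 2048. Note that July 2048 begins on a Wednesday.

29 July 2048

July 2048 begins on a Wednesday, so the first Wednesday is July 1.
July 2048 has 31 days. Adding weeks: 1, 8, 15, 22, 29 — the last one ≤ 31 is the 29th.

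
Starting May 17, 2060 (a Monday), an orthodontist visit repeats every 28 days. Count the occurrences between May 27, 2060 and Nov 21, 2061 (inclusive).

Occurrences land 28·i days after May 17, 2060 for i = 0, 1, 2, …
May 27, 2060 is 10 days after the start; 10 ÷ 28 = 0 remainder 10; since the remainder is 10, round up to i = 1. First occurrence in the window: #2 on Jun 14, 2060 (1×28 = 28 days in).
Nov 21, 2061 is 553 days after the start; 553 ÷ 28 = 19 remainder 21. Last occurrence in the window: #20 on Oct 31, 2061.
Occurrences #2 through #20: 19 in total.

19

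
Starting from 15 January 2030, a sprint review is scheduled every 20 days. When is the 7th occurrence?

The 7th occurrence is 6 intervals after the first: 6 × 20 = 120 days after 15 January 2030.
January has 31 days — 16 days to the end of January leaves 104.
February has 28 days (76 left).
March has 31 days (45 left).
April has 30 days (15 left).
15 days into May → 15 May 2030.

15 May 2030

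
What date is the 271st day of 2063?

January has 31 days (271 − 31 = 240 remain).
February has 28 days (240 − 28 = 212 remain).
March has 31 days (212 − 31 = 181 remain).
April has 30 days (181 − 30 = 151 remain).
May has 31 days (151 − 31 = 120 remain).
June has 30 days (120 − 30 = 90 remain).
July has 31 days (90 − 31 = 59 remain).
August has 31 days (59 − 31 = 28 remain).
28 into September → September 28.

September 28, 2063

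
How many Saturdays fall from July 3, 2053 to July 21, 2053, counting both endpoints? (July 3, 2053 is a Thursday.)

July 3, 2053 is a Thursday; the first Saturday on or after it is July 5, 2053 (2 days later).
From July 5, 2053 to July 21, 2053 is 21 − 5 = 16 days.
16 ÷ 7 = 2 full weeks with remainder 2, so 2 more Saturdays after the first → 3.

3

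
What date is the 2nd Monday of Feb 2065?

Feb 9, 2065

The first Monday of Feb 2065 is Feb 2.
The 2nd Monday is 1 weeks later: 2 + 7 = 9.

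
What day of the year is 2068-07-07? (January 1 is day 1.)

189

Days in months before July: 31 + 29 + 31 + 30 + 31 + 30 = 182.
Plus 7 days into July → day 189.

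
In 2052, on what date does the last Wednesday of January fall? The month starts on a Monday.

January 2052 begins on a Monday, so the first Wednesday is January 3 (2 days later).
January 2052 has 31 days. Adding weeks: 3, 10, 17, 24, 31 — the last one ≤ 31 is the 31st.

January 31, 2052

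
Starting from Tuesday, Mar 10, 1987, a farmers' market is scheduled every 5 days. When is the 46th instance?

The 46th occurrence is 45 intervals after the first: 45 × 5 = 225 days after Mar 10, 1987.
Mar has 31 days — 21 days to the end of Mar leaves 204.
Apr has 30 days (174 left).
May has 31 days (143 left).
Jun has 30 days (113 left).
Jul has 31 days (82 left).
Aug has 31 days (51 left).
Sep has 30 days (21 left).
21 days into Oct → Oct 21, 1987.

Oct 21, 1987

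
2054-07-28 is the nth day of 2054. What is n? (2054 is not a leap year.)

Days in months before July: 31 + 28 + 31 + 30 + 31 + 30 = 181.
Plus 28 days into July → day 209.

209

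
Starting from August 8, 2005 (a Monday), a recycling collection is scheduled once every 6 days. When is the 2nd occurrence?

The 2nd occurrence is 1 interval after the first: 1 × 6 = 6 days after August 8, 2005.
6 days later is August 14, 2005.

August 14, 2005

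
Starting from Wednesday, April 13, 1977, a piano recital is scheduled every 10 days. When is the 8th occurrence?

June 22, 1977

The 8th occurrence is 7 intervals after the first: 7 × 10 = 70 days after April 13, 1977.
April has 30 days — 17 days to the end of April leaves 53.
May has 31 days (22 left).
22 days into June → June 22, 1977.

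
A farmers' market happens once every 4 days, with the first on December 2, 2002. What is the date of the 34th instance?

The 34th occurrence is 33 intervals after the first: 33 × 4 = 132 days after December 2, 2002.
December has 31 days — 29 days to the end of December leaves 103.
January has 31 days (72 left).
February has 28 days (44 left).
March has 31 days (13 left).
13 days into April → April 13, 2003.

April 13, 2003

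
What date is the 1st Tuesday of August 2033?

August 2033 begins on a Monday, so the first Tuesday is August 2 (1 day later).

August 2, 2033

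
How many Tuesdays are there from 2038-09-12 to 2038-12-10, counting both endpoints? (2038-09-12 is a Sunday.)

2038-09-12 is a Sunday; the first Tuesday on or after it is 2038-09-14 (2 days later).
From 2038-09-14 to 2038-12-10: 16 + 31 + 30 + 10 = 87 days (rest of September, October, November, December).
87 ÷ 7 = 12 full weeks with remainder 3, so 12 more Tuesdays after the first → 13.

13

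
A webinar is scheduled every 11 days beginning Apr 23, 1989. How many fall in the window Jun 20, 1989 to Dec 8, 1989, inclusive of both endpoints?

Occurrences land 11·i days after Apr 23, 1989 for i = 0, 1, 2, …
Jun 20, 1989 is 58 days after the start; 58 ÷ 11 = 5 remainder 3; since the remainder is 3, round up to i = 6. First occurrence in the window: #7 on Jun 28, 1989 (6×11 = 66 days in).
Dec 8, 1989 is 229 days after the start; 229 ÷ 11 = 20 remainder 9. Last occurrence in the window: #21 on Nov 29, 1989.
Occurrences #7 through #21: 15 in total.

15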